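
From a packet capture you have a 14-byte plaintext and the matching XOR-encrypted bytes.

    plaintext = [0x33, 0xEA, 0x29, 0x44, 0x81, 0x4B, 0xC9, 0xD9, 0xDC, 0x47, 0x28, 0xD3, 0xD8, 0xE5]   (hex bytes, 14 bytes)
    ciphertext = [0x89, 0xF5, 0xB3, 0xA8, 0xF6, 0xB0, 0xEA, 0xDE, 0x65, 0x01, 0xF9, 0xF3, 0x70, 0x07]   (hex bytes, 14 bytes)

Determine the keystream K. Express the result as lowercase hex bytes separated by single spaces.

Since ciphertext = plaintext ⊕ K, XORing both sides with plaintext gives K = plaintext ⊕ ciphertext.
byte 0:  51 ⊕ 137 = 186
byte 1: 234 ⊕ 245 =  31
byte 2:  41 ⊕ 179 = 154
byte 3:  68 ⊕ 168 = 236
byte 4: 129 ⊕ 246 = 119
byte 5:  75 ⊕ 176 = 251
byte 6: 201 ⊕ 234 =  35
byte 7: 217 ⊕ 222 =   7
byte 8: 220 ⊕ 101 = 185
byte 9:  71 ⊕   1 =  70
byte 10:  40 ⊕ 249 = 209
byte 11: 211 ⊕ 243 =  32
byte 12: 216 ⊕ 112 = 168
byte 13: 229 ⊕   7 = 226

ba 1f 9a ec 77 fb 23 07 b9 46 d1 20 a8 e2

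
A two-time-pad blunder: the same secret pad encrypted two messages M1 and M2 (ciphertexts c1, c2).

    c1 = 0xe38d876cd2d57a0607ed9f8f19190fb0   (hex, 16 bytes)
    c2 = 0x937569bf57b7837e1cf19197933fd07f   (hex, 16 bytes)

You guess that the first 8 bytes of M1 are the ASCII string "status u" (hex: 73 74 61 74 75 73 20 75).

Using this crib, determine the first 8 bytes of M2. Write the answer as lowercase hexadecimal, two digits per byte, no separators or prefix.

038c8fa7f011d90d

First, c1 ⊕ c2 = (M1 ⊕ K) ⊕ (M2 ⊕ K) = M1 ⊕ M2, so the key drops out. Then M2 = (M1 ⊕ M2) ⊕ M1 over the first 8 bytes.
byte 0: (e3 ^ 93) ^ 73 = 70 ^ 73 = 03
byte 1: (8d ^ 75) ^ 74 = f8 ^ 74 = 8c
byte 2: (87 ^ 69) ^ 61 = ee ^ 61 = 8f
byte 3: (6c ^ bf) ^ 74 = d3 ^ 74 = a7
byte 4: (d2 ^ 57) ^ 75 = 85 ^ 75 = f0
byte 5: (d5 ^ b7) ^ 73 = 62 ^ 73 = 11
byte 6: (7a ^ 83) ^ 20 = f9 ^ 20 = d9
byte 7: (06 ^ 7e) ^ 75 = 78 ^ 75 = 0d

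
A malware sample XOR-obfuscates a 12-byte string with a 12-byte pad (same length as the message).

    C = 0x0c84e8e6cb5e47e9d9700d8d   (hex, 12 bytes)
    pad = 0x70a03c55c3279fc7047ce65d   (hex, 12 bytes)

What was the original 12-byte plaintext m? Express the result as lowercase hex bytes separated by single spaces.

XOR is its own inverse, so applying the key byte-wise gives the result directly.
00001100 xor 01110000 = 01111100
10000100 xor 10100000 = 00100100
11101000 xor 00111100 = 11010100
11100110 xor 01010101 = 10110011
11001011 xor 11000011 = 00001000
01011110 xor 00100111 = 01111001
01000111 xor 10011111 = 11011000
11101001 xor 11000111 = 00101110
11011001 xor 00000100 = 11011101
01110000 xor 01111100 = 00001100
00001101 xor 11100110 = 11101011
10001101 xor 01011101 = 11010000

7c 24 d4 b3 08 79 d8 2e dd 0c eb d0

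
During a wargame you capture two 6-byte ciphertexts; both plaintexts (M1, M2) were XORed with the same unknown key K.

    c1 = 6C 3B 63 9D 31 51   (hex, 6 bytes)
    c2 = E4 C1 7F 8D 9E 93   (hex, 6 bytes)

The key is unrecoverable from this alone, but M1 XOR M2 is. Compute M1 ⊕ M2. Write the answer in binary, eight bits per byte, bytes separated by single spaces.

c1 ⊕ c2 = (M1 ⊕ K) ⊕ (M2 ⊕ K) = M1 ⊕ M2 — the shared key cancels under XOR.
6c XOR e4 = 88
3b XOR c1 = fa
63 XOR 7f = 1c
9d XOR 8d = 10
31 XOR 9e = af
51 XOR 93 = c2

10001000 11111010 00011100 00010000 10101111 11000010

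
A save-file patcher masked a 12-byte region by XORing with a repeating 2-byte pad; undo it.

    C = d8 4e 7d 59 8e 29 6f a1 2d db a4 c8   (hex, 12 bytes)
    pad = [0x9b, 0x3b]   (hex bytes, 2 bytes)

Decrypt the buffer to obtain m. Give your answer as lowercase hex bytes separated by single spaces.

The 2-byte key repeats, so the effective keystream is 9b 3b 9b 3b 9b 3b 9b 3b 9b 3b 9b 3b.
byte 0: d8 ⊕ 9b = 43
byte 1: 4e ⊕ 3b = 75
byte 2: 7d ⊕ 9b = e6
byte 3: 59 ⊕ 3b = 62
byte 4: 8e ⊕ 9b = 15
byte 5: 29 ⊕ 3b = 12
byte 6: 6f ⊕ 9b = f4
byte 7: a1 ⊕ 3b = 9a
byte 8: 2d ⊕ 9b = b6
byte 9: db ⊕ 3b = e0
byte 10: a4 ⊕ 9b = 3f
byte 11: c8 ⊕ 3b = f3

43 75 e6 62 15 12 f4 9a b6 e0 3f f3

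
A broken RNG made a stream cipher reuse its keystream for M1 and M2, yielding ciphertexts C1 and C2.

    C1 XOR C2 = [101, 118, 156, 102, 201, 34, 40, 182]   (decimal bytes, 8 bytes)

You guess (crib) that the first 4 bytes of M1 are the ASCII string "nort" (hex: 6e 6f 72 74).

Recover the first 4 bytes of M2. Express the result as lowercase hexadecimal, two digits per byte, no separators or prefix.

Since C1 ⊕ C2 = M1 ⊕ M2, XORing with the guessed M1 bytes yields the corresponding M2 bytes: M2 = (C1 ⊕ C2) ⊕ M1.
byte 0: 65 ^ 6e = 0b
byte 1: 76 ^ 6f = 19
byte 2: 9c ^ 72 = ee
byte 3: 66 ^ 74 = 12

0b19ee12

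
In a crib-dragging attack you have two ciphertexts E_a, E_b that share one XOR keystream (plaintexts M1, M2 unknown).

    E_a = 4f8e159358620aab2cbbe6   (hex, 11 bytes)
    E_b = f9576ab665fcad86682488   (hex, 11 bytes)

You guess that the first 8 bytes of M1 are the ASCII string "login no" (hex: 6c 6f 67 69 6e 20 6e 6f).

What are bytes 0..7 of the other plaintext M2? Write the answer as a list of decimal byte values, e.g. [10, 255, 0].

[218, 182, 24, 76, 83, 190, 201, 66]

First, E_a ⊕ E_b = (M1 ⊕ K) ⊕ (M2 ⊕ K) = M1 ⊕ M2, so the key drops out. Then M2 = (M1 ⊕ M2) ⊕ M1 over the first 8 bytes.
byte 0: (4f ^ f9) ^ 6c = b6 ^ 6c = da
byte 1: (8e ^ 57) ^ 6f = d9 ^ 6f = b6
byte 2: (15 ^ 6a) ^ 67 = 7f ^ 67 = 18
byte 3: (93 ^ b6) ^ 69 = 25 ^ 69 = 4c
byte 4: (58 ^ 65) ^ 6e = 3d ^ 6e = 53
byte 5: (62 ^ fc) ^ 20 = 9e ^ 20 = be
byte 6: (0a ^ ad) ^ 6e = a7 ^ 6e = c9
byte 7: (ab ^ 86) ^ 6f = 2d ^ 6f = 42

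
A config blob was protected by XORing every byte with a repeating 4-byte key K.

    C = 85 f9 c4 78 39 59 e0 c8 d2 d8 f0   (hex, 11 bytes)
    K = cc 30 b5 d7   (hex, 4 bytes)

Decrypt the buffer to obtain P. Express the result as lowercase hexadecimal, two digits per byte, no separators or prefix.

The 4-byte key repeats, so the effective keystream is cc 30 b5 d7 cc 30 b5 d7 cc 30 b5.
byte 0: 10000101 xor 11001100 = 01001001
byte 1: 11111001 xor 00110000 = 11001001
byte 2: 11000100 xor 10110101 = 01110001
byte 3: 01111000 xor 11010111 = 10101111
byte 4: 00111001 xor 11001100 = 11110101
byte 5: 01011001 xor 00110000 = 01101001
byte 6: 11100000 xor 10110101 = 01010101
byte 7: 11001000 xor 11010111 = 00011111
byte 8: 11010010 xor 11001100 = 00011110
byte 9: 11011000 xor 00110000 = 11101000
byte 10: 11110000 xor 10110101 = 01000101

49c971aff569551f1ee845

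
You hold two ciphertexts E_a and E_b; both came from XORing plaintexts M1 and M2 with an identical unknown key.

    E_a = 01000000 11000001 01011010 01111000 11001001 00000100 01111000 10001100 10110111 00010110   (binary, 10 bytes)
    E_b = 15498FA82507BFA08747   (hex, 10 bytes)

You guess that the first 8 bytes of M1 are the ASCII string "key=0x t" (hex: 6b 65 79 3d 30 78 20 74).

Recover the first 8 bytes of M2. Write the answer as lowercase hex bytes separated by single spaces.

3e ed ac ed dc 7b e7 58

First, E_a ⊕ E_b = (M1 ⊕ K) ⊕ (M2 ⊕ K) = M1 ⊕ M2, so the key drops out. Then M2 = (M1 ⊕ M2) ⊕ M1 over the first 8 bytes.
byte 0: (40 ^ 15) ^ 6b = 55 ^ 6b = 3e
byte 1: (c1 ^ 49) ^ 65 = 88 ^ 65 = ed
byte 2: (5a ^ 8f) ^ 79 = d5 ^ 79 = ac
byte 3: (78 ^ a8) ^ 3d = d0 ^ 3d = ed
byte 4: (c9 ^ 25) ^ 30 = ec ^ 30 = dc
byte 5: (04 ^ 07) ^ 78 = 03 ^ 78 = 7b
byte 6: (78 ^ bf) ^ 20 = c7 ^ 20 = e7
byte 7: (8c ^ a0) ^ 74 = 2c ^ 74 = 58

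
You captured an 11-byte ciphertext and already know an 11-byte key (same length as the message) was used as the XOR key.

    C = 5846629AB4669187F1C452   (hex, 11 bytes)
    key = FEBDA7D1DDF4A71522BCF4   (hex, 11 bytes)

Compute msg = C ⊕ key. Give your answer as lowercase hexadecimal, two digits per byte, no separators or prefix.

a6fbc54b69923692d378a6

 88 ^ 254 = 166
 70 ^ 189 = 251
 98 ^ 167 = 197
154 ^ 209 =  75
180 ^ 221 = 105
102 ^ 244 = 146
145 ^ 167 =  54
135 ^  21 = 146
241 ^  34 = 211
196 ^ 188 = 120
 82 ^ 244 = 166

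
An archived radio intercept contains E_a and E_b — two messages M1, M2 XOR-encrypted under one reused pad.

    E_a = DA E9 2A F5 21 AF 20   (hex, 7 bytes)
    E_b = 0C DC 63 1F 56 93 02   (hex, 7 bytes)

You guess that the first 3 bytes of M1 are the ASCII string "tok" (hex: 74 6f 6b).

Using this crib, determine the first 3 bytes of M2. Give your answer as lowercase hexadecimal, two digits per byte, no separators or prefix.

a25a22

First, E_a ⊕ E_b = (M1 ⊕ K) ⊕ (M2 ⊕ K) = M1 ⊕ M2, so the key drops out. Then M2 = (M1 ⊕ M2) ⊕ M1 over the first 3 bytes.
byte 0: (da ^ 0c) ^ 74 = d6 ^ 74 = a2
byte 1: (e9 ^ dc) ^ 6f = 35 ^ 6f = 5a
byte 2: (2a ^ 63) ^ 6b = 49 ^ 6b = 22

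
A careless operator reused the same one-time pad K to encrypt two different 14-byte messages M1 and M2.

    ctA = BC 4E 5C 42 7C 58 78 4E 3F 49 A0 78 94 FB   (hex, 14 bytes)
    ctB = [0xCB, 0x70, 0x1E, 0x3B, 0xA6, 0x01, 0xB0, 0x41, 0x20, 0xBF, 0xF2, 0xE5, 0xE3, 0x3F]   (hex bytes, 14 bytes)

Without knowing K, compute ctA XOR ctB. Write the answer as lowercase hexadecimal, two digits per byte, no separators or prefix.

ctA ⊕ ctB = (M1 ⊕ K) ⊕ (M2 ⊕ K) = M1 ⊕ M2 — the shared key cancels under XOR.
byte 0: 188 ^ 203 = 119
byte 1:  78 ^ 112 =  62
byte 2:  92 ^  30 =  66
byte 3:  66 ^  59 = 121
byte 4: 124 ^ 166 = 218
byte 5:  88 ^   1 =  89
byte 6: 120 ^ 176 = 200
byte 7:  78 ^  65 =  15
byte 8:  63 ^  32 =  31
byte 9:  73 ^ 191 = 246
byte 10: 160 ^ 242 =  82
byte 11: 120 ^ 229 = 157
byte 12: 148 ^ 227 = 119
byte 13: 251 ^  63 = 196

773e4279da59c80f1ff6529d77c4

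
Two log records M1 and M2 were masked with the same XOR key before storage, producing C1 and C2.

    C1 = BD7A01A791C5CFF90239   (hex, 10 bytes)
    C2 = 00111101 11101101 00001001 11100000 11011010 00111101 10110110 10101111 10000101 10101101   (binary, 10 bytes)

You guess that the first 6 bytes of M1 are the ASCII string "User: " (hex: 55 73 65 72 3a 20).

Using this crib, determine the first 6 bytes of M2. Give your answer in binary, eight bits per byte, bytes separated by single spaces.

11010101 11100100 01101101 00110101 01110001 11011000

First, C1 ⊕ C2 = (M1 ⊕ K) ⊕ (M2 ⊕ K) = M1 ⊕ M2, so the key drops out. Then M2 = (M1 ⊕ M2) ⊕ M1 over the first 6 bytes.
byte 0: (bd ^ 3d) ^ 55 = 80 ^ 55 = d5
byte 1: (7a ^ ed) ^ 73 = 97 ^ 73 = e4
byte 2: (01 ^ 09) ^ 65 = 08 ^ 65 = 6d
byte 3: (a7 ^ e0) ^ 72 = 47 ^ 72 = 35
byte 4: (91 ^ da) ^ 3a = 4b ^ 3a = 71
byte 5: (c5 ^ 3d) ^ 20 = f8 ^ 20 = d8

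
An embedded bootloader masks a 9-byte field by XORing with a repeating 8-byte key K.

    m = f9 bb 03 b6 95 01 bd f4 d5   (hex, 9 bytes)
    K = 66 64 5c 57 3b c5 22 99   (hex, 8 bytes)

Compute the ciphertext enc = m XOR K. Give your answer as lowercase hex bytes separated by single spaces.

9f df 5f e1 ae c4 9f 6d b3

The 8-byte key repeats, so the effective keystream is 66 64 5c 57 3b c5 22 99 66.
byte 0: f9 ^ 66 = 9f
byte 1: bb ^ 64 = df
byte 2: 03 ^ 5c = 5f
byte 3: b6 ^ 57 = e1
byte 4: 95 ^ 3b = ae
byte 5: 01 ^ c5 = c4
byte 6: bd ^ 22 = 9f
byte 7: f4 ^ 99 = 6d
byte 8: d5 ^ 66 = b3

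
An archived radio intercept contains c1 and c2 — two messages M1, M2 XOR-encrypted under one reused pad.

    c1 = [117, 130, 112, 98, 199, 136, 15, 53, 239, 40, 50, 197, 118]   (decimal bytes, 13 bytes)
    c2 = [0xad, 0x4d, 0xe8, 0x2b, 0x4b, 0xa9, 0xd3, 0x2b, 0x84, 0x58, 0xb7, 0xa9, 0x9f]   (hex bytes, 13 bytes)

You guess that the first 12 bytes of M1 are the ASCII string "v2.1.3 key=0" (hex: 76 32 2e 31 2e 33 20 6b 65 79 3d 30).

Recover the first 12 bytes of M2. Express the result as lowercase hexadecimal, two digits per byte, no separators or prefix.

First, c1 ⊕ c2 = (M1 ⊕ K) ⊕ (M2 ⊕ K) = M1 ⊕ M2, so the key drops out. Then M2 = (M1 ⊕ M2) ⊕ M1 over the first 12 bytes.
byte 0: (75 xor ad) xor 76 = d8 xor 76 = ae
byte 1: (82 xor 4d) xor 32 = cf xor 32 = fd
byte 2: (70 xor e8) xor 2e = 98 xor 2e = b6
byte 3: (62 xor 2b) xor 31 = 49 xor 31 = 78
byte 4: (c7 xor 4b) xor 2e = 8c xor 2e = a2
byte 5: (88 xor a9) xor 33 = 21 xor 33 = 12
byte 6: (0f xor d3) xor 20 = dc xor 20 = fc
byte 7: (35 xor 2b) xor 6b = 1e xor 6b = 75
byte 8: (ef xor 84) xor 65 = 6b xor 65 = 0e
byte 9: (28 xor 58) xor 79 = 70 xor 79 = 09
byte 10: (32 xor b7) xor 3d = 85 xor 3d = b8
byte 11: (c5 xor a9) xor 30 = 6c xor 30 = 5c

aefdb678a212fc750e09b85c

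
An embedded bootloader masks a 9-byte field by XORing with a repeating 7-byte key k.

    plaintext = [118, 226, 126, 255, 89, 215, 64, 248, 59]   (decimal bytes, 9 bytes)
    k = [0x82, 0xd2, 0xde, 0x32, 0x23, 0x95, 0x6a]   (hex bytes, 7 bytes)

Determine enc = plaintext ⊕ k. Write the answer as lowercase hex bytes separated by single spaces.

The 7-byte key repeats, so the effective keystream is 82 d2 de 32 23 95 6a 82 d2.
byte 0: 76 ⊕ 82 = f4
byte 1: e2 ⊕ d2 = 30
byte 2: 7e ⊕ de = a0
byte 3: ff ⊕ 32 = cd
byte 4: 59 ⊕ 23 = 7a
byte 5: d7 ⊕ 95 = 42
byte 6: 40 ⊕ 6a = 2a
byte 7: f8 ⊕ 82 = 7a
byte 8: 3b ⊕ d2 = e9

f4 30 a0 cd 7a 42 2a 7a e9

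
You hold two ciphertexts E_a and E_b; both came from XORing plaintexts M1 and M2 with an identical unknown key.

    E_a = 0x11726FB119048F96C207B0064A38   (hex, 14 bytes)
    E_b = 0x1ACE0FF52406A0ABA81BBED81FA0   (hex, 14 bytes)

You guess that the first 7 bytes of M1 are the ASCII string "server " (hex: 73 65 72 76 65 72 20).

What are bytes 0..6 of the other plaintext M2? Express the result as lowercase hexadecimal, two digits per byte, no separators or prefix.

78d9123258700f

First, E_a ⊕ E_b = (M1 ⊕ K) ⊕ (M2 ⊕ K) = M1 ⊕ M2, so the key drops out. Then M2 = (M1 ⊕ M2) ⊕ M1 over the first 7 bytes.
byte 0: (11 ^ 1a) ^ 73 = 0b ^ 73 = 78
byte 1: (72 ^ ce) ^ 65 = bc ^ 65 = d9
byte 2: (6f ^ 0f) ^ 72 = 60 ^ 72 = 12
byte 3: (b1 ^ f5) ^ 76 = 44 ^ 76 = 32
byte 4: (19 ^ 24) ^ 65 = 3d ^ 65 = 58
byte 5: (04 ^ 06) ^ 72 = 02 ^ 72 = 70
byte 6: (8f ^ a0) ^ 20 = 2f ^ 20 = 0f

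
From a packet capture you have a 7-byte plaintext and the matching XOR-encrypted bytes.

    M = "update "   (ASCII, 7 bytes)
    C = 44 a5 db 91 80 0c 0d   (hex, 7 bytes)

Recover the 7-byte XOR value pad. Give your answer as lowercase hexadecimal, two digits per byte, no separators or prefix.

Since C = M ⊕ pad, XORing both sides with M gives pad = M ⊕ C.
75 ⊕ 44 = 31
70 ⊕ a5 = d5
64 ⊕ db = bf
61 ⊕ 91 = f0
74 ⊕ 80 = f4
65 ⊕ 0c = 69
20 ⊕ 0d = 2d

31d5bff0f4692d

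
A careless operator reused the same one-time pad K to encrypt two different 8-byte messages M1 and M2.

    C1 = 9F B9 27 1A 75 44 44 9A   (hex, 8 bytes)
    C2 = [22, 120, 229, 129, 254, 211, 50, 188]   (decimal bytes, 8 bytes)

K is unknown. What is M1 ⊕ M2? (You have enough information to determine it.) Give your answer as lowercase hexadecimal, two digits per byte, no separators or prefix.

89c1c29b8b977626

C1 ⊕ C2 = (M1 ⊕ K) ⊕ (M2 ⊕ K) = M1 ⊕ M2 — the shared key cancels under XOR.
9f ⊕ 16 = 89
b9 ⊕ 78 = c1
27 ⊕ e5 = c2
1a ⊕ 81 = 9b
75 ⊕ fe = 8b
44 ⊕ d3 = 97
44 ⊕ 32 = 76
9a ⊕ bc = 26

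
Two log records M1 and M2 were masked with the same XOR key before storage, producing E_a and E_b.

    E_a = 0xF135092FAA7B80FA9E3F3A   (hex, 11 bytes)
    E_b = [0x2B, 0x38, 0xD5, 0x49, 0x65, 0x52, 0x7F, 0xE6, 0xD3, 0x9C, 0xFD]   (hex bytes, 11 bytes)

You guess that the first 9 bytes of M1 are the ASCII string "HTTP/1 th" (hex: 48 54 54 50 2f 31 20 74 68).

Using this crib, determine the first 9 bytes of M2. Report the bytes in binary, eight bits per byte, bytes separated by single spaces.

10010010 01011001 10001000 00110110 11100000 00011000 11011111 01101000 00100101

First, E_a ⊕ E_b = (M1 ⊕ K) ⊕ (M2 ⊕ K) = M1 ⊕ M2, so the key drops out. Then M2 = (M1 ⊕ M2) ⊕ M1 over the first 9 bytes.
byte 0: (f1 ⊕ 2b) ⊕ 48 = da ⊕ 48 = 92
byte 1: (35 ⊕ 38) ⊕ 54 = 0d ⊕ 54 = 59
byte 2: (09 ⊕ d5) ⊕ 54 = dc ⊕ 54 = 88
byte 3: (2f ⊕ 49) ⊕ 50 = 66 ⊕ 50 = 36
byte 4: (aa ⊕ 65) ⊕ 2f = cf ⊕ 2f = e0
byte 5: (7b ⊕ 52) ⊕ 31 = 29 ⊕ 31 = 18
byte 6: (80 ⊕ 7f) ⊕ 20 = ff ⊕ 20 = df
byte 7: (fa ⊕ e6) ⊕ 74 = 1c ⊕ 74 = 68
byte 8: (9e ⊕ d3) ⊕ 68 = 4d ⊕ 68 = 25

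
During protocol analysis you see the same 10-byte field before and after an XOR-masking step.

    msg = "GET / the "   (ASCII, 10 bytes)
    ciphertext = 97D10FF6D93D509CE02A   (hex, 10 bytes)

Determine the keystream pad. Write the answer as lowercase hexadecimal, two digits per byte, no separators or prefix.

d0945bd6f61d24f4850a

Since ciphertext = msg ⊕ pad, XORing both sides with msg gives pad = msg ⊕ ciphertext.
byte 0:  71 ^ 151 = 208
byte 1:  69 ^ 209 = 148
byte 2:  84 ^  15 =  91
byte 3:  32 ^ 246 = 214
byte 4:  47 ^ 217 = 246
byte 5:  32 ^  61 =  29
byte 6: 116 ^  80 =  36
byte 7: 104 ^ 156 = 244
byte 8: 101 ^ 224 = 133
byte 9:  32 ^  42 =  10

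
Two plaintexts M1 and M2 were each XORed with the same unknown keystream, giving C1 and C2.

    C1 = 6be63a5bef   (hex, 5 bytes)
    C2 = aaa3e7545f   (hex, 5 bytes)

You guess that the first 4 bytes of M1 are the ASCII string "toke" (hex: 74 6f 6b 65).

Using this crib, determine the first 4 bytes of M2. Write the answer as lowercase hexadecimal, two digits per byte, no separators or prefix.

b52ab66a

First, C1 ⊕ C2 = (M1 ⊕ K) ⊕ (M2 ⊕ K) = M1 ⊕ M2, so the key drops out. Then M2 = (M1 ⊕ M2) ⊕ M1 over the first 4 bytes.
byte 0: (6b ^ aa) ^ 74 = c1 ^ 74 = b5
byte 1: (e6 ^ a3) ^ 6f = 45 ^ 6f = 2a
byte 2: (3a ^ e7) ^ 6b = dd ^ 6b = b6
byte 3: (5b ^ 54) ^ 65 = 0f ^ 65 = 6a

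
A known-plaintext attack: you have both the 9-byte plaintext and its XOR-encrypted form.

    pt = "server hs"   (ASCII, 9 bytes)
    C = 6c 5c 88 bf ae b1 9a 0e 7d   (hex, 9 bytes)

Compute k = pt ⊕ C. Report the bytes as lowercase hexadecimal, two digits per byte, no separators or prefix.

Since C = pt ⊕ k, XORing both sides with pt gives k = pt ⊕ C.
byte 0: 115 XOR 108 =  31
byte 1: 101 XOR  92 =  57
byte 2: 114 XOR 136 = 250
byte 3: 118 XOR 191 = 201
byte 4: 101 XOR 174 = 203
byte 5: 114 XOR 177 = 195
byte 6:  32 XOR 154 = 186
byte 7: 104 XOR  14 = 102
byte 8: 115 XOR 125 =  14

1f39fac9cbc3ba660e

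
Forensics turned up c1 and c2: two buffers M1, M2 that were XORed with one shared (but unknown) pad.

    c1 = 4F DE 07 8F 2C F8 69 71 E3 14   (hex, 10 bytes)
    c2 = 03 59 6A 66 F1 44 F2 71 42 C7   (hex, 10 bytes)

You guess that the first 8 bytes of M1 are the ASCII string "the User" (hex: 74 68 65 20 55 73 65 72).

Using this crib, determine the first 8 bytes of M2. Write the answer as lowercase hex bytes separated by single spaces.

First, c1 ⊕ c2 = (M1 ⊕ K) ⊕ (M2 ⊕ K) = M1 ⊕ M2, so the key drops out. Then M2 = (M1 ⊕ M2) ⊕ M1 over the first 8 bytes.
byte 0: (4f XOR 03) XOR 74 = 4c XOR 74 = 38
byte 1: (de XOR 59) XOR 68 = 87 XOR 68 = ef
byte 2: (07 XOR 6a) XOR 65 = 6d XOR 65 = 08
byte 3: (8f XOR 66) XOR 20 = e9 XOR 20 = c9
byte 4: (2c XOR f1) XOR 55 = dd XOR 55 = 88
byte 5: (f8 XOR 44) XOR 73 = bc XOR 73 = cf
byte 6: (69 XOR f2) XOR 65 = 9b XOR 65 = fe
byte 7: (71 XOR 71) XOR 72 = 00 XOR 72 = 72

38 ef 08 c9 88 cf fe 72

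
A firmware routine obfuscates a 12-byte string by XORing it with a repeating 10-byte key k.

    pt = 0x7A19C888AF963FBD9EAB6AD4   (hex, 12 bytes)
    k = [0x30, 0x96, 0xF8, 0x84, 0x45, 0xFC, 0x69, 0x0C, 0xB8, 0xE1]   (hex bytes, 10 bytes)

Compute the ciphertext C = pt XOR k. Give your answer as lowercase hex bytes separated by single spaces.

The 10-byte key repeats, so the effective keystream is 30 96 f8 84 45 fc 69 0c b8 e1 30 96.
byte 0: 7a xor 30 = 4a
byte 1: 19 xor 96 = 8f
byte 2: c8 xor f8 = 30
byte 3: 88 xor 84 = 0c
byte 4: af xor 45 = ea
byte 5: 96 xor fc = 6a
byte 6: 3f xor 69 = 56
byte 7: bd xor 0c = b1
byte 8: 9e xor b8 = 26
byte 9: ab xor e1 = 4a
byte 10: 6a xor 30 = 5a
byte 11: d4 xor 96 = 42

4a 8f 30 0c ea 6a 56 b1 26 4a 5a 42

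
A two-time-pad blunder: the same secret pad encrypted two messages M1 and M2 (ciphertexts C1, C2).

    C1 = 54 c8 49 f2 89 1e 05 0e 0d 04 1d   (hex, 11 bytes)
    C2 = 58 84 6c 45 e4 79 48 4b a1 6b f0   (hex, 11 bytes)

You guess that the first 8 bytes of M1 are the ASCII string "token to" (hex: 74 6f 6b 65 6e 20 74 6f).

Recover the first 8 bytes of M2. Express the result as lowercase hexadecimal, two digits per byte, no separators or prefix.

78234ed20347392a

First, C1 ⊕ C2 = (M1 ⊕ K) ⊕ (M2 ⊕ K) = M1 ⊕ M2, so the key drops out. Then M2 = (M1 ⊕ M2) ⊕ M1 over the first 8 bytes.
byte 0: (54 ^ 58) ^ 74 = 0c ^ 74 = 78
byte 1: (c8 ^ 84) ^ 6f = 4c ^ 6f = 23
byte 2: (49 ^ 6c) ^ 6b = 25 ^ 6b = 4e
byte 3: (f2 ^ 45) ^ 65 = b7 ^ 65 = d2
byte 4: (89 ^ e4) ^ 6e = 6d ^ 6e = 03
byte 5: (1e ^ 79) ^ 20 = 67 ^ 20 = 47
byte 6: (05 ^ 48) ^ 74 = 4d ^ 74 = 39
byte 7: (0e ^ 4b) ^ 6f = 45 ^ 6f = 2a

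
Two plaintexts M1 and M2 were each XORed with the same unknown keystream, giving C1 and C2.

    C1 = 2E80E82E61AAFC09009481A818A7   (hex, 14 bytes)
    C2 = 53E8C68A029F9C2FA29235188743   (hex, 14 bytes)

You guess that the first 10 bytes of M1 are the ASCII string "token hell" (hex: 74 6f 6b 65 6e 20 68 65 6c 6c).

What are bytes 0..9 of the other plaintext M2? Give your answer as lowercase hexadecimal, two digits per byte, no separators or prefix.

First, C1 ⊕ C2 = (M1 ⊕ K) ⊕ (M2 ⊕ K) = M1 ⊕ M2, so the key drops out. Then M2 = (M1 ⊕ M2) ⊕ M1 over the first 10 bytes.
byte 0: (2e XOR 53) XOR 74 = 7d XOR 74 = 09
byte 1: (80 XOR e8) XOR 6f = 68 XOR 6f = 07
byte 2: (e8 XOR c6) XOR 6b = 2e XOR 6b = 45
byte 3: (2e XOR 8a) XOR 65 = a4 XOR 65 = c1
byte 4: (61 XOR 02) XOR 6e = 63 XOR 6e = 0d
byte 5: (aa XOR 9f) XOR 20 = 35 XOR 20 = 15
byte 6: (fc XOR 9c) XOR 68 = 60 XOR 68 = 08
byte 7: (09 XOR 2f) XOR 65 = 26 XOR 65 = 43
byte 8: (00 XOR a2) XOR 6c = a2 XOR 6c = ce
byte 9: (94 XOR 92) XOR 6c = 06 XOR 6c = 6a

090745c10d150843ce6a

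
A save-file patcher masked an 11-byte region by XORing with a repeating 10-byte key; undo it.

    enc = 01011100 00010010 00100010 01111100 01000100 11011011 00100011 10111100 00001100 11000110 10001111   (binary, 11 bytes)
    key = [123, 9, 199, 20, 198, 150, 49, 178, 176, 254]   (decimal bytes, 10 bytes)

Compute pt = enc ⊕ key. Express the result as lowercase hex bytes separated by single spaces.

27 1b e5 68 82 4d 12 0e bc 38 f4

The 10-byte key repeats, so the effective keystream is 7b 09 c7 14 c6 96 31 b2 b0 fe 7b.
byte 0: 5c XOR 7b = 27
byte 1: 12 XOR 09 = 1b
byte 2: 22 XOR c7 = e5
byte 3: 7c XOR 14 = 68
byte 4: 44 XOR c6 = 82
byte 5: db XOR 96 = 4d
byte 6: 23 XOR 31 = 12
byte 7: bc XOR b2 = 0e
byte 8: 0c XOR b0 = bc
byte 9: c6 XOR fe = 38
byte 10: 8f XOR 7b = f4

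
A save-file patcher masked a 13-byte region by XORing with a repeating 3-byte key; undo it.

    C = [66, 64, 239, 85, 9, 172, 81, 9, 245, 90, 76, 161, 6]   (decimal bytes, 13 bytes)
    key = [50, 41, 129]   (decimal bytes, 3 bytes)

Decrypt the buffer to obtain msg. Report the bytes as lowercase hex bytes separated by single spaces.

70 69 6e 67 20 2d 63 20 74 68 65 20 34

The 3-byte key repeats, so the effective keystream is 32 29 81 32 29 81 32 29 81 32 29 81 32.
byte 0: 42 ^ 32 = 70
byte 1: 40 ^ 29 = 69
byte 2: ef ^ 81 = 6e
byte 3: 55 ^ 32 = 67
byte 4: 09 ^ 29 = 20
byte 5: ac ^ 81 = 2d
byte 6: 51 ^ 32 = 63
byte 7: 09 ^ 29 = 20
byte 8: f5 ^ 81 = 74
byte 9: 5a ^ 32 = 68
byte 10: 4c ^ 29 = 65
byte 11: a1 ^ 81 = 20
byte 12: 06 ^ 32 = 34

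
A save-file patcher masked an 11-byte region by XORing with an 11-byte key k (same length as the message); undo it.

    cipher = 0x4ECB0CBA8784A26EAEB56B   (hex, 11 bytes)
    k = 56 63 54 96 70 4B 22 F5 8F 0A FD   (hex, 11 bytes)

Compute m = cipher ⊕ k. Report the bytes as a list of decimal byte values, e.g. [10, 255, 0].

4e ⊕ 56 = 18
cb ⊕ 63 = a8
0c ⊕ 54 = 58
ba ⊕ 96 = 2c
87 ⊕ 70 = f7
84 ⊕ 4b = cf
a2 ⊕ 22 = 80
6e ⊕ f5 = 9b
ae ⊕ 8f = 21
b5 ⊕ 0a = bf
6b ⊕ fd = 96

[24, 168, 88, 44, 247, 207, 128, 155, 33, 191, 150]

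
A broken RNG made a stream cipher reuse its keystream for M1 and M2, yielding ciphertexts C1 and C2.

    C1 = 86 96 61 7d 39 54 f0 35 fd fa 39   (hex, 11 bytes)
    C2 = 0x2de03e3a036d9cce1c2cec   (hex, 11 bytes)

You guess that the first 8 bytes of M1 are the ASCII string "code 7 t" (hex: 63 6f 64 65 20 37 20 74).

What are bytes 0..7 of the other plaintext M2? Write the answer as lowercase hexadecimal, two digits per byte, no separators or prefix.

c8193b221a0e4c8f

First, C1 ⊕ C2 = (M1 ⊕ K) ⊕ (M2 ⊕ K) = M1 ⊕ M2, so the key drops out. Then M2 = (M1 ⊕ M2) ⊕ M1 over the first 8 bytes.
byte 0: (86 xor 2d) xor 63 = ab xor 63 = c8
byte 1: (96 xor e0) xor 6f = 76 xor 6f = 19
byte 2: (61 xor 3e) xor 64 = 5f xor 64 = 3b
byte 3: (7d xor 3a) xor 65 = 47 xor 65 = 22
byte 4: (39 xor 03) xor 20 = 3a xor 20 = 1a
byte 5: (54 xor 6d) xor 37 = 39 xor 37 = 0e
byte 6: (f0 xor 9c) xor 20 = 6c xor 20 = 4c
byte 7: (35 xor ce) xor 74 = fb xor 74 = 8f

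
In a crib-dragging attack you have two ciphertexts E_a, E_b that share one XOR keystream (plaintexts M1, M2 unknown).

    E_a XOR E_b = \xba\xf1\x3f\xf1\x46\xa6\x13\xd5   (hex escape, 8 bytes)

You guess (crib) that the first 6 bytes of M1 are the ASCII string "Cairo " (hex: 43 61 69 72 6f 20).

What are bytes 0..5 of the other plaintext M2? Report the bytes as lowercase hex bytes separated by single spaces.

f9 90 56 83 29 86

Since E_a ⊕ E_b = M1 ⊕ M2, XORing with the guessed M1 bytes yields the corresponding M2 bytes: M2 = (E_a ⊕ E_b) ⊕ M1.
ba ^ 43 = f9
f1 ^ 61 = 90
3f ^ 69 = 56
f1 ^ 72 = 83
46 ^ 6f = 29
a6 ^ 20 = 86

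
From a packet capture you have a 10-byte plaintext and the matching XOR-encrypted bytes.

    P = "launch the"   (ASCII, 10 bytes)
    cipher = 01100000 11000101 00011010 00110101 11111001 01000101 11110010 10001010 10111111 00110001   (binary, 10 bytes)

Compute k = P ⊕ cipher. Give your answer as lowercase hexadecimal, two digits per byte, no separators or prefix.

0ca46f5b9a2dd2fed754

Since cipher = P ⊕ k, XORing both sides with P gives k = P ⊕ cipher.
6c ⊕ 60 = 0c
61 ⊕ c5 = a4
75 ⊕ 1a = 6f
6e ⊕ 35 = 5b
63 ⊕ f9 = 9a
68 ⊕ 45 = 2d
20 ⊕ f2 = d2
74 ⊕ 8a = fe
68 ⊕ bf = d7
65 ⊕ 31 = 54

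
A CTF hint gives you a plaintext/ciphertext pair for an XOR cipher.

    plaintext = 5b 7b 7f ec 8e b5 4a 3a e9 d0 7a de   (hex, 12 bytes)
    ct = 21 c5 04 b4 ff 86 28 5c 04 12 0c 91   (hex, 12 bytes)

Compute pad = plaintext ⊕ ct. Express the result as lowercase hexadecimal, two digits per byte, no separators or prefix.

7abe7b5871336266edc2764f

Since ct = plaintext ⊕ pad, XORing both sides with plaintext gives pad = plaintext ⊕ ct.
5b xor 21 = 7a
7b xor c5 = be
7f xor 04 = 7b
ec xor b4 = 58
8e xor ff = 71
b5 xor 86 = 33
4a xor 28 = 62
3a xor 5c = 66
e9 xor 04 = ed
d0 xor 12 = c2
7a xor 0c = 76
de xor 91 = 4f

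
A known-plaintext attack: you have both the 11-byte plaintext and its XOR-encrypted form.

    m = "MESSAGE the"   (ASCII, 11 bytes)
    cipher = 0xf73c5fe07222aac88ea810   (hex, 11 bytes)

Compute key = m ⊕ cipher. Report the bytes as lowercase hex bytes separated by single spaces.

ba 79 0c b3 33 65 ef e8 fa c0 75

Since cipher = m ⊕ key, XORing both sides with m gives key = m ⊕ cipher.
byte 0: 4d XOR f7 = ba
byte 1: 45 XOR 3c = 79
byte 2: 53 XOR 5f = 0c
byte 3: 53 XOR e0 = b3
byte 4: 41 XOR 72 = 33
byte 5: 47 XOR 22 = 65
byte 6: 45 XOR aa = ef
byte 7: 20 XOR c8 = e8
byte 8: 74 XOR 8e = fa
byte 9: 68 XOR a8 = c0
byte 10: 65 XOR 10 = 75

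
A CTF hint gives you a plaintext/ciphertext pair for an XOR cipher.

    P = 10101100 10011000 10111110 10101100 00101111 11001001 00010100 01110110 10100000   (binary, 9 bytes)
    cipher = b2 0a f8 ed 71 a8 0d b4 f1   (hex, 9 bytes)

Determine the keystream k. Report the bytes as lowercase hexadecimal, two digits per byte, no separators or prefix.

1e9246415e6119c251

Since cipher = P ⊕ k, XORing both sides with P gives k = P ⊕ cipher.
byte 0: ac xor b2 = 1e
byte 1: 98 xor 0a = 92
byte 2: be xor f8 = 46
byte 3: ac xor ed = 41
byte 4: 2f xor 71 = 5e
byte 5: c9 xor a8 = 61
byte 6: 14 xor 0d = 19
byte 7: 76 xor b4 = c2
byte 8: a0 xor f1 = 51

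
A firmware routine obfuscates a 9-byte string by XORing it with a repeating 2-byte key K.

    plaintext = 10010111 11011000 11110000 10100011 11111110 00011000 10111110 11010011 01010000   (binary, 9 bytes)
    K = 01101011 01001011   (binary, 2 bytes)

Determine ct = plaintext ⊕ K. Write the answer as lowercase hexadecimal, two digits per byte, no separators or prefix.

fc939be89553d5983b

The 2-byte key repeats, so the effective keystream is 6b 4b 6b 4b 6b 4b 6b 4b 6b.
byte 0: 97 XOR 6b = fc
byte 1: d8 XOR 4b = 93
byte 2: f0 XOR 6b = 9b
byte 3: a3 XOR 4b = e8
byte 4: fe XOR 6b = 95
byte 5: 18 XOR 4b = 53
byte 6: be XOR 6b = d5
byte 7: d3 XOR 4b = 98
byte 8: 50 XOR 6b = 3b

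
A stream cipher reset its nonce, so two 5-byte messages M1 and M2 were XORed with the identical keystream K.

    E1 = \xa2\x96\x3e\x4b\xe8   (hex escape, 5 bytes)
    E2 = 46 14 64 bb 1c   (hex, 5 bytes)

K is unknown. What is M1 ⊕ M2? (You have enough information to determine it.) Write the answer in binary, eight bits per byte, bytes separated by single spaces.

11100100 10000010 01011010 11110000 11110100

E1 ⊕ E2 = (M1 ⊕ K) ⊕ (M2 ⊕ K) = M1 ⊕ M2 — the shared key cancels under XOR.
a2 ^ 46 = e4
96 ^ 14 = 82
3e ^ 64 = 5a
4b ^ bb = f0
e8 ^ 1c = f4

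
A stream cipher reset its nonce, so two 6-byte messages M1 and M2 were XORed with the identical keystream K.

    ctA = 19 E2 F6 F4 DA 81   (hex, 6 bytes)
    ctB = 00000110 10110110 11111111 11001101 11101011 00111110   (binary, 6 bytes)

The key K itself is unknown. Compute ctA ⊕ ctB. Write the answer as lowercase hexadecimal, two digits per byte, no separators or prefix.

ctA ⊕ ctB = (M1 ⊕ K) ⊕ (M2 ⊕ K) = M1 ⊕ M2 — the shared key cancels under XOR.
 25 XOR   6 =  31
226 XOR 182 =  84
246 XOR 255 =   9
244 XOR 205 =  57
218 XOR 235 =  49
129 XOR  62 = 191

1f54093931bf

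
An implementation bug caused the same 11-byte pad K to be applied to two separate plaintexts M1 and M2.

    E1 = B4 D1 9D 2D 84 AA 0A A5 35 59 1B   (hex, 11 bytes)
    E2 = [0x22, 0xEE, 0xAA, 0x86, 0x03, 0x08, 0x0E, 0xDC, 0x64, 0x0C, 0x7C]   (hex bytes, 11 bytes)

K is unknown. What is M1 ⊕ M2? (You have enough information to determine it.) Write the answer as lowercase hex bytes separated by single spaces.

96 3f 37 ab 87 a2 04 79 51 55 67

E1 ⊕ E2 = (M1 ⊕ K) ⊕ (M2 ⊕ K) = M1 ⊕ M2 — the shared key cancels under XOR.
b4 ⊕ 22 = 96
d1 ⊕ ee = 3f
9d ⊕ aa = 37
2d ⊕ 86 = ab
84 ⊕ 03 = 87
aa ⊕ 08 = a2
0a ⊕ 0e = 04
a5 ⊕ dc = 79
35 ⊕ 64 = 51
59 ⊕ 0c = 55
1b ⊕ 7c = 67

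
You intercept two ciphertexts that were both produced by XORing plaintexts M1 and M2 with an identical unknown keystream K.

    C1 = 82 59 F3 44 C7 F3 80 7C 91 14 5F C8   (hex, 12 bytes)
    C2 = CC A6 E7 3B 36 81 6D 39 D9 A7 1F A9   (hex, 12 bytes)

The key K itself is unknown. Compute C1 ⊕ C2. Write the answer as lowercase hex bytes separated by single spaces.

4e ff 14 7f f1 72 ed 45 48 b3 40 61

C1 ⊕ C2 = (M1 ⊕ K) ⊕ (M2 ⊕ K) = M1 ⊕ M2 — the shared key cancels under XOR.
82 xor cc = 4e
59 xor a6 = ff
f3 xor e7 = 14
44 xor 3b = 7f
c7 xor 36 = f1
f3 xor 81 = 72
80 xor 6d = ed
7c xor 39 = 45
91 xor d9 = 48
14 xor a7 = b3
5f xor 1f = 40
c8 xor a9 = 61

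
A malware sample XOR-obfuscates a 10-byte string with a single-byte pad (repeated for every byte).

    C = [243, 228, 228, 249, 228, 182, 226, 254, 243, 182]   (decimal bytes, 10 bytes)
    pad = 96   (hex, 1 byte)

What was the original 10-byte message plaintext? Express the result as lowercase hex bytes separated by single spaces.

65 72 72 6f 72 20 74 68 65 20

The 1-byte key repeats, so the effective keystream is 96 96 96 96 96 96 96 96 96 96.
byte 0: f3 ^ 96 = 65
byte 1: e4 ^ 96 = 72
byte 2: e4 ^ 96 = 72
byte 3: f9 ^ 96 = 6f
byte 4: e4 ^ 96 = 72
byte 5: b6 ^ 96 = 20
byte 6: e2 ^ 96 = 74
byte 7: fe ^ 96 = 68
byte 8: f3 ^ 96 = 65
byte 9: b6 ^ 96 = 20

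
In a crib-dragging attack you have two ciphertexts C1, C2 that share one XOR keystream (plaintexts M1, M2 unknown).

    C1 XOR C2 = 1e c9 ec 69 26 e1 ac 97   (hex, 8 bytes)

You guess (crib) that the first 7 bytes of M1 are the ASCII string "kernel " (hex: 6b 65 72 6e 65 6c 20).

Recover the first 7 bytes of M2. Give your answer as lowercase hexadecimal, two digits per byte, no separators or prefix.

75ac9e07438d8c

Since C1 ⊕ C2 = M1 ⊕ M2, XORing with the guessed M1 bytes yields the corresponding M2 bytes: M2 = (C1 ⊕ C2) ⊕ M1.
 30 ⊕ 107 = 117
201 ⊕ 101 = 172
236 ⊕ 114 = 158
105 ⊕ 110 =   7
 38 ⊕ 101 =  67
225 ⊕ 108 = 141
172 ⊕  32 = 140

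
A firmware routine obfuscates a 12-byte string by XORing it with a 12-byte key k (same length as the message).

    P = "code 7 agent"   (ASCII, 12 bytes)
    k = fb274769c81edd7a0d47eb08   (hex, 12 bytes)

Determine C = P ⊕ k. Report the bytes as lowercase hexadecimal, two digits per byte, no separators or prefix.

XOR is its own inverse, so applying the key byte-wise gives the result directly.
63 xor fb = 98
6f xor 27 = 48
64 xor 47 = 23
65 xor 69 = 0c
20 xor c8 = e8
37 xor 1e = 29
20 xor dd = fd
61 xor 7a = 1b
67 xor 0d = 6a
65 xor 47 = 22
6e xor eb = 85
74 xor 08 = 7c

9848230ce829fd1b6a22857c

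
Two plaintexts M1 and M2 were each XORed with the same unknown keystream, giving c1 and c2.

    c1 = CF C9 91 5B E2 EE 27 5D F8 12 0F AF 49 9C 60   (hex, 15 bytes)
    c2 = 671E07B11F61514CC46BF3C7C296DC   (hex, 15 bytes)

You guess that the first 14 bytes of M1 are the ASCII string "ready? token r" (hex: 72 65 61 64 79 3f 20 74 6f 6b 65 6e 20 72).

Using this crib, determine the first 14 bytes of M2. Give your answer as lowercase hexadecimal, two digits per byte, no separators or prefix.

First, c1 ⊕ c2 = (M1 ⊕ K) ⊕ (M2 ⊕ K) = M1 ⊕ M2, so the key drops out. Then M2 = (M1 ⊕ M2) ⊕ M1 over the first 14 bytes.
byte 0: (cf xor 67) xor 72 = a8 xor 72 = da
byte 1: (c9 xor 1e) xor 65 = d7 xor 65 = b2
byte 2: (91 xor 07) xor 61 = 96 xor 61 = f7
byte 3: (5b xor b1) xor 64 = ea xor 64 = 8e
byte 4: (e2 xor 1f) xor 79 = fd xor 79 = 84
byte 5: (ee xor 61) xor 3f = 8f xor 3f = b0
byte 6: (27 xor 51) xor 20 = 76 xor 20 = 56
byte 7: (5d xor 4c) xor 74 = 11 xor 74 = 65
byte 8: (f8 xor c4) xor 6f = 3c xor 6f = 53
byte 9: (12 xor 6b) xor 6b = 79 xor 6b = 12
byte 10: (0f xor f3) xor 65 = fc xor 65 = 99
byte 11: (af xor c7) xor 6e = 68 xor 6e = 06
byte 12: (49 xor c2) xor 20 = 8b xor 20 = ab
byte 13: (9c xor 96) xor 72 = 0a xor 72 = 78

dab2f78e84b0566553129906ab78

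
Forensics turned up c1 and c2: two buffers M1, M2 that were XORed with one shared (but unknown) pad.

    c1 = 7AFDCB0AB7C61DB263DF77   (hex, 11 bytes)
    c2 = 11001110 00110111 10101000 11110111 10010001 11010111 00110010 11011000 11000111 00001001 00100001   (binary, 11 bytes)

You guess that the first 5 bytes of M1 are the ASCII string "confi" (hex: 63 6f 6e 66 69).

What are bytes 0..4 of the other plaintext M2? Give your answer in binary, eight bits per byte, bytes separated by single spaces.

11010111 10100101 00001101 10011011 01001111

First, c1 ⊕ c2 = (M1 ⊕ K) ⊕ (M2 ⊕ K) = M1 ⊕ M2, so the key drops out. Then M2 = (M1 ⊕ M2) ⊕ M1 over the first 5 bytes.
byte 0: (7a ^ ce) ^ 63 = b4 ^ 63 = d7
byte 1: (fd ^ 37) ^ 6f = ca ^ 6f = a5
byte 2: (cb ^ a8) ^ 6e = 63 ^ 6e = 0d
byte 3: (0a ^ f7) ^ 66 = fd ^ 66 = 9b
byte 4: (b7 ^ 91) ^ 69 = 26 ^ 69 = 4f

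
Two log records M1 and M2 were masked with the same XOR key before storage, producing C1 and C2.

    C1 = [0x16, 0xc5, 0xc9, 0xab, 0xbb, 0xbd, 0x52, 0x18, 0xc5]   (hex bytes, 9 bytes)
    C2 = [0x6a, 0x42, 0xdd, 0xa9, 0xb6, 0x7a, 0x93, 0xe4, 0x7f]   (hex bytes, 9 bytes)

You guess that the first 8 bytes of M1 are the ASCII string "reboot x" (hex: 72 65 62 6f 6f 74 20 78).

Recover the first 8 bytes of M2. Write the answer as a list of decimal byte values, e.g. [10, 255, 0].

[14, 226, 118, 109, 98, 179, 225, 132]

First, C1 ⊕ C2 = (M1 ⊕ K) ⊕ (M2 ⊕ K) = M1 ⊕ M2, so the key drops out. Then M2 = (M1 ⊕ M2) ⊕ M1 over the first 8 bytes.
byte 0: (16 XOR 6a) XOR 72 = 7c XOR 72 = 0e
byte 1: (c5 XOR 42) XOR 65 = 87 XOR 65 = e2
byte 2: (c9 XOR dd) XOR 62 = 14 XOR 62 = 76
byte 3: (ab XOR a9) XOR 6f = 02 XOR 6f = 6d
byte 4: (bb XOR b6) XOR 6f = 0d XOR 6f = 62
byte 5: (bd XOR 7a) XOR 74 = c7 XOR 74 = b3
byte 6: (52 XOR 93) XOR 20 = c1 XOR 20 = e1
byte 7: (18 XOR e4) XOR 78 = fc XOR 78 = 84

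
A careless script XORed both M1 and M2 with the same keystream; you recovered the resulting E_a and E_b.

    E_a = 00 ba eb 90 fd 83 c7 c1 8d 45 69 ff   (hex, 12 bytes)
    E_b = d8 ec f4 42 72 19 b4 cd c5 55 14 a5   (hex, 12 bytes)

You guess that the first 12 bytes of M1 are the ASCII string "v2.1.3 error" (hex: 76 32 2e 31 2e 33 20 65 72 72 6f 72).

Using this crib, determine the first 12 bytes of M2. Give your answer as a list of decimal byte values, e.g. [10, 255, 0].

First, E_a ⊕ E_b = (M1 ⊕ K) ⊕ (M2 ⊕ K) = M1 ⊕ M2, so the key drops out. Then M2 = (M1 ⊕ M2) ⊕ M1 over the first 12 bytes.
byte 0: (00 ⊕ d8) ⊕ 76 = d8 ⊕ 76 = ae
byte 1: (ba ⊕ ec) ⊕ 32 = 56 ⊕ 32 = 64
byte 2: (eb ⊕ f4) ⊕ 2e = 1f ⊕ 2e = 31
byte 3: (90 ⊕ 42) ⊕ 31 = d2 ⊕ 31 = e3
byte 4: (fd ⊕ 72) ⊕ 2e = 8f ⊕ 2e = a1
byte 5: (83 ⊕ 19) ⊕ 33 = 9a ⊕ 33 = a9
byte 6: (c7 ⊕ b4) ⊕ 20 = 73 ⊕ 20 = 53
byte 7: (c1 ⊕ cd) ⊕ 65 = 0c ⊕ 65 = 69
byte 8: (8d ⊕ c5) ⊕ 72 = 48 ⊕ 72 = 3a
byte 9: (45 ⊕ 55) ⊕ 72 = 10 ⊕ 72 = 62
byte 10: (69 ⊕ 14) ⊕ 6f = 7d ⊕ 6f = 12
byte 11: (ff ⊕ a5) ⊕ 72 = 5a ⊕ 72 = 28

[174, 100, 49, 227, 161, 169, 83, 105, 58, 98, 18, 40]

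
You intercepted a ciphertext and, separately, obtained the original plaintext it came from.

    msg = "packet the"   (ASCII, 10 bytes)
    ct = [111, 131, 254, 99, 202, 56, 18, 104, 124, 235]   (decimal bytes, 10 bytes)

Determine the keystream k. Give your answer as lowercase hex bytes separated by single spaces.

Since ct = msg ⊕ k, XORing both sides with msg gives k = msg ⊕ ct.
112 ⊕ 111 =  31
 97 ⊕ 131 = 226
 99 ⊕ 254 = 157
107 ⊕  99 =   8
101 ⊕ 202 = 175
116 ⊕  56 =  76
 32 ⊕  18 =  50
116 ⊕ 104 =  28
104 ⊕ 124 =  20
101 ⊕ 235 = 142

1f e2 9d 08 af 4c 32 1c 14 8e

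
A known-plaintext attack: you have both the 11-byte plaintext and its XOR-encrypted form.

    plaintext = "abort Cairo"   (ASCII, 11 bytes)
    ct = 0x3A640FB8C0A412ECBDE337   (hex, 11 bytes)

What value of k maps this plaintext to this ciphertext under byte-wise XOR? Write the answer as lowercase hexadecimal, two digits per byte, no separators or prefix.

Since ct = plaintext ⊕ k, XORing both sides with plaintext gives k = plaintext ⊕ ct.
byte 0: 61 XOR 3a = 5b
byte 1: 62 XOR 64 = 06
byte 2: 6f XOR 0f = 60
byte 3: 72 XOR b8 = ca
byte 4: 74 XOR c0 = b4
byte 5: 20 XOR a4 = 84
byte 6: 43 XOR 12 = 51
byte 7: 61 XOR ec = 8d
byte 8: 69 XOR bd = d4
byte 9: 72 XOR e3 = 91
byte 10: 6f XOR 37 = 58

5b0660cab484518dd49158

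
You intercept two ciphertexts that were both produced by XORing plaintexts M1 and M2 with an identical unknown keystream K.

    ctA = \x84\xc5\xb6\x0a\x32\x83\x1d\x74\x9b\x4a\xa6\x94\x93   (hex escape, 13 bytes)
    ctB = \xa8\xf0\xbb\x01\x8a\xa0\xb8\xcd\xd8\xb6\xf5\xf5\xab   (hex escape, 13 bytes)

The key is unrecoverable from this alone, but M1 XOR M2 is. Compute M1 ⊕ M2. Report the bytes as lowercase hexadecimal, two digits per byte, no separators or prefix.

2c350d0bb823a5b943fc536138

ctA ⊕ ctB = (M1 ⊕ K) ⊕ (M2 ⊕ K) = M1 ⊕ M2 — the shared key cancels under XOR.
132 xor 168 =  44
197 xor 240 =  53
182 xor 187 =  13
 10 xor   1 =  11
 50 xor 138 = 184
131 xor 160 =  35
 29 xor 184 = 165
116 xor 205 = 185
155 xor 216 =  67
 74 xor 182 = 252
166 xor 245 =  83
148 xor 245 =  97
147 xor 171 =  56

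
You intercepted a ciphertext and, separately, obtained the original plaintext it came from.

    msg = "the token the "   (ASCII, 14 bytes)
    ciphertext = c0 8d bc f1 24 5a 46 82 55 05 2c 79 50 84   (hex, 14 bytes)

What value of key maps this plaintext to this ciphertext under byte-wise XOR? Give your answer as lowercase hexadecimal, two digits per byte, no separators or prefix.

b4e5d9d150352de73b25581135a4

Since ciphertext = msg ⊕ key, XORing both sides with msg gives key = msg ⊕ ciphertext.
74 XOR c0 = b4
68 XOR 8d = e5
65 XOR bc = d9
20 XOR f1 = d1
74 XOR 24 = 50
6f XOR 5a = 35
6b XOR 46 = 2d
65 XOR 82 = e7
6e XOR 55 = 3b
20 XOR 05 = 25
74 XOR 2c = 58
68 XOR 79 = 11
65 XOR 50 = 35
20 XOR 84 = a4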